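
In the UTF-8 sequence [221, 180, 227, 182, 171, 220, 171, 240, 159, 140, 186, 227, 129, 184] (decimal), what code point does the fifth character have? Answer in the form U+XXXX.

U+3078

Offset 0: leading byte 0xDD = 11011101 → 2-byte char #1 = DD B4.
Offset 2: leading byte 0xE3 = 11100011 → 3-byte char #2 = E3 B6 AB.
Offset 5: leading byte 0xDC = 11011100 → 2-byte char #3 = DC AB.
Offset 7: leading byte 0xF0 = 11110000 → 4-byte char #4 = F0 9F 8C BA.
Offset 11: leading byte 0xE3 = 11100011 → 3-byte char #5 = E3 81 B8.
Leading byte 0xE3 = 11100011 matches 1110xxxx → 3-byte sequence.
Byte 1: 0xE3 = 11100011, payload 0011 (4 bits).
Byte 2: 0x81 = 10000001 (10xxxxxx ✓), payload 000001.
Byte 3: 0xB8 = 10111000 (10xxxxxx ✓), payload 111000.
Concatenate: 0011000001111000 = 0x3078 (16 bits → U+3078).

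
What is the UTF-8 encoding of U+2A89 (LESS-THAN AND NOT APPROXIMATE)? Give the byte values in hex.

E2 AA 89

U+2A89 = 0x2A89 = 10889 decimal. In range U+0800–U+FFFF → 3-byte form: 1110xxxx 10xxxxxx 10xxxxxx.
Binary (16 bits): 0010101010001001.
Split 4+6+6: 0010 | 101010 | 001001.
Byte 1: 11100010 = 0xE2.
Byte 2: 10101010 = 0xAA.
Byte 3: 10001001 = 0x89.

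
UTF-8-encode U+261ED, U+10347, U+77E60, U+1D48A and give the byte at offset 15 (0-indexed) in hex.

U+261ED → 4-byte form F0 A6 87 AD at offsets 0–3.
U+10347 → 4-byte form F0 90 8D 87 at offsets 4–7.
U+77E60 → 4-byte form F1 B7 B9 A0 at offsets 8–11.
U+1D48A → 4-byte form F0 9D 92 8A at offsets 12–15.
Offset 15 falls in char 4's range; it's byte 4 of F0 9D 92 8A = 0x8A.

0x8A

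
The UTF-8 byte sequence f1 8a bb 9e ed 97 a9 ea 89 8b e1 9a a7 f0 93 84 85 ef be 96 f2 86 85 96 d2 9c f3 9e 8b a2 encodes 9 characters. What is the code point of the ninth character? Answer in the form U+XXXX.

Offset 0: leading byte 0xF1 = 11110001 → 4-byte char #1 = F1 8A BB 9E.
Offset 4: leading byte 0xED = 11101101 → 3-byte char #2 = ED 97 A9.
Offset 7: leading byte 0xEA = 11101010 → 3-byte char #3 = EA 89 8B.
Offset 10: leading byte 0xE1 = 11100001 → 3-byte char #4 = E1 9A A7.
Offset 13: leading byte 0xF0 = 11110000 → 4-byte char #5 = F0 93 84 85.
Offset 17: leading byte 0xEF = 11101111 → 3-byte char #6 = EF BE 96.
Offset 20: leading byte 0xF2 = 11110010 → 4-byte char #7 = F2 86 85 96.
Offset 24: leading byte 0xD2 = 11010010 → 2-byte char #8 = D2 9C.
Offset 26: leading byte 0xF3 = 11110011 → 4-byte char #9 = F3 9E 8B A2.
Leading byte 0xF3 = 11110011 matches 11110xxx → 4-byte sequence.
Byte 1: 0xF3 = 11110011, payload 011 (3 bits).
Byte 2: 0x9E = 10011110 (10xxxxxx ✓), payload 011110.
Byte 3: 0x8B = 10001011 (10xxxxxx ✓), payload 001011.
Byte 4: 0xA2 = 10100010 (10xxxxxx ✓), payload 100010.
Concatenate: 011011110001011100010 = 0xDE2E2 (21 bits → U+DE2E2).

U+DE2E2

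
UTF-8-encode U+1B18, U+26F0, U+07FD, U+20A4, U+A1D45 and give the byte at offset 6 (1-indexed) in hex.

1-indexed offset 6 is 0-indexed offset 5.
U+1B18 → 3-byte form E1 AC 98 at offsets 0–2.
U+26F0 → 3-byte form E2 9B B0 at offsets 3–5.
Offset 5 falls in char 2's range; it's byte 3 of E2 9B B0 = 0xB0.

0xB0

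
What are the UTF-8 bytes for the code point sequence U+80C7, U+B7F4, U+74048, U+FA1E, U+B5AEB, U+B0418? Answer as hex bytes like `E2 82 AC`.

E8 83 87 EB 9F B4 F1 B4 81 88 EF A8 9E F2 B5 AB AB F2 B0 90 98

U+80C7: 3-byte form → E8 83 87.
U+B7F4: 3-byte form → EB 9F B4.
U+74048: 4-byte form → F1 B4 81 88.
U+FA1E: 3-byte form → EF A8 9E.
U+B5AEB: 4-byte form → F2 B5 AB AB.
U+B0418: 4-byte form → F2 B0 90 98.
Concatenated (21 bytes): E8 83 87 EB 9F B4 F1 B4 81 88 EF A8 9E F2 B5 AB AB F2 B0 90 98.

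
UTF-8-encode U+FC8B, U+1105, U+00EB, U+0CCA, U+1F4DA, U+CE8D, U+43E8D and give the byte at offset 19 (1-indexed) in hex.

0xF1

1-indexed offset 19 is 0-indexed offset 18.
U+FC8B → 3-byte form EF B2 8B at offsets 0–2.
U+1105 → 3-byte form E1 84 85 at offsets 3–5.
U+00EB → 2-byte form C3 AB at offsets 6–7.
U+0CCA → 3-byte form E0 B3 8A at offsets 8–10.
U+1F4DA → 4-byte form F0 9F 93 9A at offsets 11–14.
U+CE8D → 3-byte form EC BA 8D at offsets 15–17.
U+43E8D → 4-byte form F1 83 BA 8D at offsets 18–21.
Offset 18 falls in char 7's range; it's byte 1 of F1 83 BA 8D = 0xF1.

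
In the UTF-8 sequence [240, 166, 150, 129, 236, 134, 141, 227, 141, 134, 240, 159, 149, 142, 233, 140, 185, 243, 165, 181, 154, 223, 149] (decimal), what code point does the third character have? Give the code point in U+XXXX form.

Offset 0: leading byte 0xF0 = 11110000 → 4-byte char #1 = F0 A6 96 81.
Offset 4: leading byte 0xEC = 11101100 → 3-byte char #2 = EC 86 8D.
Offset 7: leading byte 0xE3 = 11100011 → 3-byte char #3 = E3 8D 86.
Leading byte 0xE3 = 11100011 matches 1110xxxx → 3-byte sequence.
Byte 1: 0xE3 = 11100011, payload 0011 (4 bits).
Byte 2: 0x8D = 10001101 (10xxxxxx ✓), payload 001101.
Byte 3: 0x86 = 10000110 (10xxxxxx ✓), payload 000110.
Concatenate: 0011001101000110 = 0x3346 (16 bits → U+3346).

U+3346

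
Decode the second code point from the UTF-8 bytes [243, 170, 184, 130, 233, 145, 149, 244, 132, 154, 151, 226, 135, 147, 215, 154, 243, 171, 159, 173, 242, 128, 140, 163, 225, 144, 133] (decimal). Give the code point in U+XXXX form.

Offset 0: leading byte 0xF3 = 11110011 → 4-byte char #1 = F3 AA B8 82.
Offset 4: leading byte 0xE9 = 11101001 → 3-byte char #2 = E9 91 95.
Leading byte 0xE9 = 11101001 matches 1110xxxx → 3-byte sequence.
Byte 1: 0xE9 = 11101001, payload 1001 (4 bits).
Byte 2: 0x91 = 10010001 (10xxxxxx ✓), payload 010001.
Byte 3: 0x95 = 10010101 (10xxxxxx ✓), payload 010101.
Concatenate: 1001010001010101 = 0x9455 (16 bits → U+9455).

U+9455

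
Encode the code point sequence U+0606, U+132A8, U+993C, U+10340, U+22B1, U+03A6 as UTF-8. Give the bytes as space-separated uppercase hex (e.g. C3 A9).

D8 86 F0 93 8A A8 E9 A4 BC F0 90 8D 80 E2 8A B1 CE A6

U+0606: 2-byte form → D8 86.
U+132A8: 4-byte form → F0 93 8A A8.
U+993C: 3-byte form → E9 A4 BC.
U+10340: 4-byte form → F0 90 8D 80.
U+22B1: 3-byte form → E2 8A B1.
U+03A6: 2-byte form → CE A6.
Concatenated (18 bytes): D8 86 F0 93 8A A8 E9 A4 BC F0 90 8D 80 E2 8A B1 CE A6.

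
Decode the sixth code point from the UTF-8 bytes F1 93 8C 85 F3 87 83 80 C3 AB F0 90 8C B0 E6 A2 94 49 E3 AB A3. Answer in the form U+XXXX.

Offset 0: leading byte 0xF1 = 11110001 → 4-byte char #1 = F1 93 8C 85.
Offset 4: leading byte 0xF3 = 11110011 → 4-byte char #2 = F3 87 83 80.
Offset 8: leading byte 0xC3 = 11000011 → 2-byte char #3 = C3 AB.
Offset 10: leading byte 0xF0 = 11110000 → 4-byte char #4 = F0 90 8C B0.
Offset 14: leading byte 0xE6 = 11100110 → 3-byte char #5 = E6 A2 94.
Offset 17: leading byte 0x49 = 01001001 → 1-byte char #6 = 49.
Leading byte 0x49 = 01001001 matches 0xxxxxxx → 1-byte sequence.
Byte 1: 0x49 = 01001001, payload 1001001 (7 bits).
Concatenate: 1001001 = 0x49 (7 bits → U+0049).

U+0049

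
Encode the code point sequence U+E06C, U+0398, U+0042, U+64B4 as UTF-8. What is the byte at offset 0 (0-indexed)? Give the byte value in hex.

0xEE

U+E06C → 3-byte form EE 81 AC at offsets 0–2.
Offset 0 falls in char 1's range; it's byte 1 of EE 81 AC = 0xEE.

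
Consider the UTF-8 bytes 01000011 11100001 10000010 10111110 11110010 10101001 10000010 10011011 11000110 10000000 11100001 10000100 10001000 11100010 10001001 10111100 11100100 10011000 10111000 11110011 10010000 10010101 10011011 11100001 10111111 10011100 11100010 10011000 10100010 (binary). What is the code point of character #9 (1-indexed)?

Offset 0: leading byte 0x43 = 01000011 → 1-byte char #1 = 43.
Offset 1: leading byte 0xE1 = 11100001 → 3-byte char #2 = E1 82 BE.
Offset 4: leading byte 0xF2 = 11110010 → 4-byte char #3 = F2 A9 82 9B.
Offset 8: leading byte 0xC6 = 11000110 → 2-byte char #4 = C6 80.
Offset 10: leading byte 0xE1 = 11100001 → 3-byte char #5 = E1 84 88.
Offset 13: leading byte 0xE2 = 11100010 → 3-byte char #6 = E2 89 BC.
Offset 16: leading byte 0xE4 = 11100100 → 3-byte char #7 = E4 98 B8.
Offset 19: leading byte 0xF3 = 11110011 → 4-byte char #8 = F3 90 95 9B.
Offset 23: leading byte 0xE1 = 11100001 → 3-byte char #9 = E1 BF 9C.
Leading byte 0xE1 = 11100001 matches 1110xxxx → 3-byte sequence.
Byte 1: 0xE1 = 11100001, payload 0001 (4 bits).
Byte 2: 0xBF = 10111111 (10xxxxxx ✓), payload 111111.
Byte 3: 0x9C = 10011100 (10xxxxxx ✓), payload 011100.
Concatenate: 0001111111011100 = 0x1FDC (16 bits → U+1FDC).

U+1FDC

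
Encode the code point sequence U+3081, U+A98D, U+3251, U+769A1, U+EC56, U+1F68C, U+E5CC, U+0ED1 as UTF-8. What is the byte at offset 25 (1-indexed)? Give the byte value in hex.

1-indexed offset 25 is 0-indexed offset 24.
U+3081 → 3-byte form E3 82 81 at offsets 0–2.
U+A98D → 3-byte form EA A6 8D at offsets 3–5.
U+3251 → 3-byte form E3 89 91 at offsets 6–8.
U+769A1 → 4-byte form F1 B6 A6 A1 at offsets 9–12.
U+EC56 → 3-byte form EE B1 96 at offsets 13–15.
U+1F68C → 4-byte form F0 9F 9A 8C at offsets 16–19.
U+E5CC → 3-byte form EE 97 8C at offsets 20–22.
U+0ED1 → 3-byte form E0 BB 91 at offsets 23–25.
Offset 24 falls in char 8's range; it's byte 2 of E0 BB 91 = 0xBB.

0xBB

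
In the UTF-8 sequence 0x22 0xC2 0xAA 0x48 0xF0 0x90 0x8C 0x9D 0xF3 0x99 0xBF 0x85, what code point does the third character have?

U+0048

Offset 0: leading byte 0x22 = 00100010 → 1-byte char #1 = 22.
Offset 1: leading byte 0xC2 = 11000010 → 2-byte char #2 = C2 AA.
Offset 3: leading byte 0x48 = 01001000 → 1-byte char #3 = 48.
Leading byte 0x48 = 01001000 matches 0xxxxxxx → 1-byte sequence.
Byte 1: 0x48 = 01001000, payload 1001000 (7 bits).
Concatenate: 1001000 = 0x48 (7 bits → U+0048).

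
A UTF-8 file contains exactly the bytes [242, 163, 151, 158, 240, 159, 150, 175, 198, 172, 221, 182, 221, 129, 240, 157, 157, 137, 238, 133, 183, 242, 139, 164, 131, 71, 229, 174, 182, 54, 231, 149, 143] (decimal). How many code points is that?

12

Byte at offset 0: 0xF2 = 11110010 → 4-byte char (#1). Advance 4.
Byte at offset 4: 0xF0 = 11110000 → 4-byte char (#2). Advance 4.
Byte at offset 8: 0xC6 = 11000110 → 2-byte char (#3). Advance 2.
Byte at offset 10: 0xDD = 11011101 → 2-byte char (#4). Advance 2.
Byte at offset 12: 0xDD = 11011101 → 2-byte char (#5). Advance 2.
Byte at offset 14: 0xF0 = 11110000 → 4-byte char (#6). Advance 4.
Byte at offset 18: 0xEE = 11101110 → 3-byte char (#7). Advance 3.
Byte at offset 21: 0xF2 = 11110010 → 4-byte char (#8). Advance 4.
Byte at offset 25: 0x47 = 01000111 → 1-byte char (#9). Advance 1.
Byte at offset 26: 0xE5 = 11100101 → 3-byte char (#10). Advance 3.
Byte at offset 29: 0x36 = 00110110 → 1-byte char (#11). Advance 1.
Byte at offset 30: 0xE7 = 11100111 → 3-byte char (#12). Advance 3.
Reached end at offset 33 after 12 code points.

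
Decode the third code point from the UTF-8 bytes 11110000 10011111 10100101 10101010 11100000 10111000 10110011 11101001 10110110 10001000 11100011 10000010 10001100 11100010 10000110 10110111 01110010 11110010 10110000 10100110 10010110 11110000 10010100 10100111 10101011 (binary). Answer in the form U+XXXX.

U+9D88

Offset 0: leading byte 0xF0 = 11110000 → 4-byte char #1 = F0 9F A5 AA.
Offset 4: leading byte 0xE0 = 11100000 → 3-byte char #2 = E0 B8 B3.
Offset 7: leading byte 0xE9 = 11101001 → 3-byte char #3 = E9 B6 88.
Leading byte 0xE9 = 11101001 matches 1110xxxx → 3-byte sequence.
Byte 1: 0xE9 = 11101001, payload 1001 (4 bits).
Byte 2: 0xB6 = 10110110 (10xxxxxx ✓), payload 110110.
Byte 3: 0x88 = 10001000 (10xxxxxx ✓), payload 001000.
Concatenate: 1001110110001000 = 0x9D88 (16 bits → U+9D88).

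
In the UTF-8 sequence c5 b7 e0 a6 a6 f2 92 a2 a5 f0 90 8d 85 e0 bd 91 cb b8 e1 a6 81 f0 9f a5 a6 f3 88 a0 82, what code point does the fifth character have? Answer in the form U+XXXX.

Offset 0: leading byte 0xC5 = 11000101 → 2-byte char #1 = C5 B7.
Offset 2: leading byte 0xE0 = 11100000 → 3-byte char #2 = E0 A6 A6.
Offset 5: leading byte 0xF2 = 11110010 → 4-byte char #3 = F2 92 A2 A5.
Offset 9: leading byte 0xF0 = 11110000 → 4-byte char #4 = F0 90 8D 85.
Offset 13: leading byte 0xE0 = 11100000 → 3-byte char #5 = E0 BD 91.
Leading byte 0xE0 = 11100000 matches 1110xxxx → 3-byte sequence.
Byte 1: 0xE0 = 11100000, payload 0000 (4 bits).
Byte 2: 0xBD = 10111101 (10xxxxxx ✓), payload 111101.
Byte 3: 0x91 = 10010001 (10xxxxxx ✓), payload 010001.
Concatenate: 0000111101010001 = 0xF51 (16 bits → U+0F51).

U+0F51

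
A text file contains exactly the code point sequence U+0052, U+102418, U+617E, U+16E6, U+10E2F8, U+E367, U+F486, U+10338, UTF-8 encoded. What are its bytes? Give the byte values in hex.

52 F4 82 90 98 E6 85 BE E1 9B A6 F4 8E 8B B8 EE 8D A7 EF 92 86 F0 90 8C B8

U+0052: 1-byte form → 52.
U+102418: 4-byte form → F4 82 90 98.
U+617E: 3-byte form → E6 85 BE.
U+16E6: 3-byte form → E1 9B A6.
U+10E2F8: 4-byte form → F4 8E 8B B8.
U+E367: 3-byte form → EE 8D A7.
U+F486: 3-byte form → EF 92 86.
U+10338: 4-byte form → F0 90 8C B8.
Concatenated (25 bytes): 52 F4 82 90 98 E6 85 BE E1 9B A6 F4 8E 8B B8 EE 8D A7 EF 92 86 F0 90 8C B8.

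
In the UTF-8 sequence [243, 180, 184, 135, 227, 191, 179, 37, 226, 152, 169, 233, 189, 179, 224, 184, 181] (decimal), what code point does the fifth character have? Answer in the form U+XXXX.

U+9F73

Offset 0: leading byte 0xF3 = 11110011 → 4-byte char #1 = F3 B4 B8 87.
Offset 4: leading byte 0xE3 = 11100011 → 3-byte char #2 = E3 BF B3.
Offset 7: leading byte 0x25 = 00100101 → 1-byte char #3 = 25.
Offset 8: leading byte 0xE2 = 11100010 → 3-byte char #4 = E2 98 A9.
Offset 11: leading byte 0xE9 = 11101001 → 3-byte char #5 = E9 BD B3.
Leading byte 0xE9 = 11101001 matches 1110xxxx → 3-byte sequence.
Byte 1: 0xE9 = 11101001, payload 1001 (4 bits).
Byte 2: 0xBD = 10111101 (10xxxxxx ✓), payload 111101.
Byte 3: 0xB3 = 10110011 (10xxxxxx ✓), payload 110011.
Concatenate: 1001111101110011 = 0x9F73 (16 bits → U+9F73).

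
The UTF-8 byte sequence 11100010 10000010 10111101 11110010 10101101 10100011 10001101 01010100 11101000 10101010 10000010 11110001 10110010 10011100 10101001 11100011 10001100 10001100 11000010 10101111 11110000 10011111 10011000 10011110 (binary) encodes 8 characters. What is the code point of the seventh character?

U+00AF

Offset 0: leading byte 0xE2 = 11100010 → 3-byte char #1 = E2 82 BD.
Offset 3: leading byte 0xF2 = 11110010 → 4-byte char #2 = F2 AD A3 8D.
Offset 7: leading byte 0x54 = 01010100 → 1-byte char #3 = 54.
Offset 8: leading byte 0xE8 = 11101000 → 3-byte char #4 = E8 AA 82.
Offset 11: leading byte 0xF1 = 11110001 → 4-byte char #5 = F1 B2 9C A9.
Offset 15: leading byte 0xE3 = 11100011 → 3-byte char #6 = E3 8C 8C.
Offset 18: leading byte 0xC2 = 11000010 → 2-byte char #7 = C2 AF.
Leading byte 0xC2 = 11000010 matches 110xxxxx → 2-byte sequence.
Byte 1: 0xC2 = 11000010, payload 00010 (5 bits).
Byte 2: 0xAF = 10101111 (10xxxxxx ✓), payload 101111.
Concatenate: 00010101111 = 0xAF (11 bits → U+00AF).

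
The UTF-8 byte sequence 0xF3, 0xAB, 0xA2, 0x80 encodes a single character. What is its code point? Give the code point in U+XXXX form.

Leading byte 0xF3 = 11110011 matches 11110xxx → 4-byte sequence.
Byte 1: 0xF3 = 11110011, payload 011 (3 bits).
Byte 2: 0xAB = 10101011 (10xxxxxx ✓), payload 101011.
Byte 3: 0xA2 = 10100010 (10xxxxxx ✓), payload 100010.
Byte 4: 0x80 = 10000000 (10xxxxxx ✓), payload 000000.
Concatenate: 011101011100010000000 = 0xEB880 (21 bits → U+EB880).

U+EB880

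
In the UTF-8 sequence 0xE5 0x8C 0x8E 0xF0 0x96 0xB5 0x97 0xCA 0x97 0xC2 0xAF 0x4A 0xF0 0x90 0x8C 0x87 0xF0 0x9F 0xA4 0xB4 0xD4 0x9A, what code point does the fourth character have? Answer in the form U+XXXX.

U+00AF

Offset 0: leading byte 0xE5 = 11100101 → 3-byte char #1 = E5 8C 8E.
Offset 3: leading byte 0xF0 = 11110000 → 4-byte char #2 = F0 96 B5 97.
Offset 7: leading byte 0xCA = 11001010 → 2-byte char #3 = CA 97.
Offset 9: leading byte 0xC2 = 11000010 → 2-byte char #4 = C2 AF.
Leading byte 0xC2 = 11000010 matches 110xxxxx → 2-byte sequence.
Byte 1: 0xC2 = 11000010, payload 00010 (5 bits).
Byte 2: 0xAF = 10101111 (10xxxxxx ✓), payload 101111.
Concatenate: 00010101111 = 0xAF (11 bits → U+00AF).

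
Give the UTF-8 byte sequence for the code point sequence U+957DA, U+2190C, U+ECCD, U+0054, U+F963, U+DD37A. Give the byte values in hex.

U+957DA: 4-byte form → F2 95 9F 9A.
U+2190C: 4-byte form → F0 A1 A4 8C.
U+ECCD: 3-byte form → EE B3 8D.
U+0054: 1-byte form → 54.
U+F963: 3-byte form → EF A5 A3.
U+DD37A: 4-byte form → F3 9D 8D BA.
Concatenated (19 bytes): F2 95 9F 9A F0 A1 A4 8C EE B3 8D 54 EF A5 A3 F3 9D 8D BA.

F2 95 9F 9A F0 A1 A4 8C EE B3 8D 54 EF A5 A3 F3 9D 8D BA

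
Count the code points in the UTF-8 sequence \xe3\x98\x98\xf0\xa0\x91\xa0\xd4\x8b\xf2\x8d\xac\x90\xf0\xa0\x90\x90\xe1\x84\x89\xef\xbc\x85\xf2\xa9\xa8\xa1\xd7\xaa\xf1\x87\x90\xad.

10

Byte at offset 0: 0xE3 = 11100011 → 3-byte char (#1). Advance 3.
Byte at offset 3: 0xF0 = 11110000 → 4-byte char (#2). Advance 4.
Byte at offset 7: 0xD4 = 11010100 → 2-byte char (#3). Advance 2.
Byte at offset 9: 0xF2 = 11110010 → 4-byte char (#4). Advance 4.
Byte at offset 13: 0xF0 = 11110000 → 4-byte char (#5). Advance 4.
Byte at offset 17: 0xE1 = 11100001 → 3-byte char (#6). Advance 3.
Byte at offset 20: 0xEF = 11101111 → 3-byte char (#7). Advance 3.
Byte at offset 23: 0xF2 = 11110010 → 4-byte char (#8). Advance 4.
Byte at offset 27: 0xD7 = 11010111 → 2-byte char (#9). Advance 2.
Byte at offset 29: 0xF1 = 11110001 → 4-byte char (#10). Advance 4.
Reached end at offset 33 after 10 code points.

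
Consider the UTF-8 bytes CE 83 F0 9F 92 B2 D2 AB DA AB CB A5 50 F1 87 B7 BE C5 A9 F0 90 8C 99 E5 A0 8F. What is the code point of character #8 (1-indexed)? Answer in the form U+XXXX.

U+0169

Offset 0: leading byte 0xCE = 11001110 → 2-byte char #1 = CE 83.
Offset 2: leading byte 0xF0 = 11110000 → 4-byte char #2 = F0 9F 92 B2.
Offset 6: leading byte 0xD2 = 11010010 → 2-byte char #3 = D2 AB.
Offset 8: leading byte 0xDA = 11011010 → 2-byte char #4 = DA AB.
Offset 10: leading byte 0xCB = 11001011 → 2-byte char #5 = CB A5.
Offset 12: leading byte 0x50 = 01010000 → 1-byte char #6 = 50.
Offset 13: leading byte 0xF1 = 11110001 → 4-byte char #7 = F1 87 B7 BE.
Offset 17: leading byte 0xC5 = 11000101 → 2-byte char #8 = C5 A9.
Leading byte 0xC5 = 11000101 matches 110xxxxx → 2-byte sequence.
Byte 1: 0xC5 = 11000101, payload 00101 (5 bits).
Byte 2: 0xA9 = 10101001 (10xxxxxx ✓), payload 101001.
Concatenate: 00101101001 = 0x169 (11 bits → U+0169).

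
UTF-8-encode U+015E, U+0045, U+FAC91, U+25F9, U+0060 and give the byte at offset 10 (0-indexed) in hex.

U+015E → 2-byte form C5 9E at offsets 0–1.
U+0045 → 1-byte form 45 at offsets 2–2.
U+FAC91 → 4-byte form F3 BA B2 91 at offsets 3–6.
U+25F9 → 3-byte form E2 97 B9 at offsets 7–9.
U+0060 → 1-byte form 60 at offsets 10–10.
Offset 10 falls in char 5's range; it's byte 1 of 60 = 0x60.

0x60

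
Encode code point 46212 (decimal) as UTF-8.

U+B484 = 0xB484 = 46212 decimal. In range U+0800–U+FFFF → 3-byte form: 1110xxxx 10xxxxxx 10xxxxxx.
Binary (16 bits): 1011010010000100.
Split 4+6+6: 1011 | 010010 | 000100.
Byte 1: 11101011 = 0xEB.
Byte 2: 10010010 = 0x92.
Byte 3: 10000100 = 0x84.

EB 92 84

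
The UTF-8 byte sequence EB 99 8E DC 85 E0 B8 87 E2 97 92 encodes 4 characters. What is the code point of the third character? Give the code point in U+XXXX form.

U+0E07

Offset 0: leading byte 0xEB = 11101011 → 3-byte char #1 = EB 99 8E.
Offset 3: leading byte 0xDC = 11011100 → 2-byte char #2 = DC 85.
Offset 5: leading byte 0xE0 = 11100000 → 3-byte char #3 = E0 B8 87.
Leading byte 0xE0 = 11100000 matches 1110xxxx → 3-byte sequence.
Byte 1: 0xE0 = 11100000, payload 0000 (4 bits).
Byte 2: 0xB8 = 10111000 (10xxxxxx ✓), payload 111000.
Byte 3: 0x87 = 10000111 (10xxxxxx ✓), payload 000111.
Concatenate: 0000111000000111 = 0xE07 (16 bits → U+0E07).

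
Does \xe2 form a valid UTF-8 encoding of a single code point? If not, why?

invalid (sequence truncated)

Leading byte 0xE2 = 11100010 → 3-byte form, but only 1 byte is present.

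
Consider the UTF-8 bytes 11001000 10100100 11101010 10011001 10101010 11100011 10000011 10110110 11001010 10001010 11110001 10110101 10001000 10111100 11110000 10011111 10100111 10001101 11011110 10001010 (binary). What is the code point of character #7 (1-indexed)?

Offset 0: leading byte 0xC8 = 11001000 → 2-byte char #1 = C8 A4.
Offset 2: leading byte 0xEA = 11101010 → 3-byte char #2 = EA 99 AA.
Offset 5: leading byte 0xE3 = 11100011 → 3-byte char #3 = E3 83 B6.
Offset 8: leading byte 0xCA = 11001010 → 2-byte char #4 = CA 8A.
Offset 10: leading byte 0xF1 = 11110001 → 4-byte char #5 = F1 B5 88 BC.
Offset 14: leading byte 0xF0 = 11110000 → 4-byte char #6 = F0 9F A7 8D.
Offset 18: leading byte 0xDE = 11011110 → 2-byte char #7 = DE 8A.
Leading byte 0xDE = 11011110 matches 110xxxxx → 2-byte sequence.
Byte 1: 0xDE = 11011110, payload 11110 (5 bits).
Byte 2: 0x8A = 10001010 (10xxxxxx ✓), payload 001010.
Concatenate: 11110001010 = 0x78A (11 bits → U+078A).

U+078A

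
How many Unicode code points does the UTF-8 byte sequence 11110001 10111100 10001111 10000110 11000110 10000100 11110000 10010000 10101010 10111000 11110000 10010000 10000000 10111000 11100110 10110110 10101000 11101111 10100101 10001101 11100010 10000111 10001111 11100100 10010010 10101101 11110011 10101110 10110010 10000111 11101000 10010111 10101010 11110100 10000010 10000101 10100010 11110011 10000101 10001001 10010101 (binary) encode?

Byte at offset 0: 0xF1 = 11110001 → 4-byte char (#1). Advance 4.
Byte at offset 4: 0xC6 = 11000110 → 2-byte char (#2). Advance 2.
Byte at offset 6: 0xF0 = 11110000 → 4-byte char (#3). Advance 4.
Byte at offset 10: 0xF0 = 11110000 → 4-byte char (#4). Advance 4.
Byte at offset 14: 0xE6 = 11100110 → 3-byte char (#5). Advance 3.
Byte at offset 17: 0xEF = 11101111 → 3-byte char (#6). Advance 3.
Byte at offset 20: 0xE2 = 11100010 → 3-byte char (#7). Advance 3.
Byte at offset 23: 0xE4 = 11100100 → 3-byte char (#8). Advance 3.
Byte at offset 26: 0xF3 = 11110011 → 4-byte char (#9). Advance 4.
Byte at offset 30: 0xE8 = 11101000 → 3-byte char (#10). Advance 3.
Byte at offset 33: 0xF4 = 11110100 → 4-byte char (#11). Advance 4.
Byte at offset 37: 0xF3 = 11110011 → 4-byte char (#12). Advance 4.
Reached end at offset 41 after 12 code points.

12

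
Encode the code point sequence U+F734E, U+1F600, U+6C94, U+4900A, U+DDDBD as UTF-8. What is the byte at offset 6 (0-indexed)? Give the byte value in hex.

0x98

U+F734E → 4-byte form F3 B7 8D 8E at offsets 0–3.
U+1F600 → 4-byte form F0 9F 98 80 at offsets 4–7.
Offset 6 falls in char 2's range; it's byte 3 of F0 9F 98 80 = 0x98.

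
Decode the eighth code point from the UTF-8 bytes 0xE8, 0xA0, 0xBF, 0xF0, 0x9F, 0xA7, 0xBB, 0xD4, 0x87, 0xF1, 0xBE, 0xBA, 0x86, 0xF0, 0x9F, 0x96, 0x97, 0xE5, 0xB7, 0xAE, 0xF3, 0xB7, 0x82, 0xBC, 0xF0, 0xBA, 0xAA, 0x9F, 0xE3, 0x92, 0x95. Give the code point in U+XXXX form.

Offset 0: leading byte 0xE8 = 11101000 → 3-byte char #1 = E8 A0 BF.
Offset 3: leading byte 0xF0 = 11110000 → 4-byte char #2 = F0 9F A7 BB.
Offset 7: leading byte 0xD4 = 11010100 → 2-byte char #3 = D4 87.
Offset 9: leading byte 0xF1 = 11110001 → 4-byte char #4 = F1 BE BA 86.
Offset 13: leading byte 0xF0 = 11110000 → 4-byte char #5 = F0 9F 96 97.
Offset 17: leading byte 0xE5 = 11100101 → 3-byte char #6 = E5 B7 AE.
Offset 20: leading byte 0xF3 = 11110011 → 4-byte char #7 = F3 B7 82 BC.
Offset 24: leading byte 0xF0 = 11110000 → 4-byte char #8 = F0 BA AA 9F.
Leading byte 0xF0 = 11110000 matches 11110xxx → 4-byte sequence.
Byte 1: 0xF0 = 11110000, payload 000 (3 bits).
Byte 2: 0xBA = 10111010 (10xxxxxx ✓), payload 111010.
Byte 3: 0xAA = 10101010 (10xxxxxx ✓), payload 101010.
Byte 4: 0x9F = 10011111 (10xxxxxx ✓), payload 011111.
Concatenate: 000111010101010011111 = 0x3AA9F (21 bits → U+3AA9F).

U+3AA9F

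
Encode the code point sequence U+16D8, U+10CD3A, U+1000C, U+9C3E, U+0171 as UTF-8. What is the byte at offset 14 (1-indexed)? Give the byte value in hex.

0xBE

1-indexed offset 14 is 0-indexed offset 13.
U+16D8 → 3-byte form E1 9B 98 at offsets 0–2.
U+10CD3A → 4-byte form F4 8C B4 BA at offsets 3–6.
U+1000C → 4-byte form F0 90 80 8C at offsets 7–10.
U+9C3E → 3-byte form E9 B0 BE at offsets 11–13.
Offset 13 falls in char 4's range; it's byte 3 of E9 B0 BE = 0xBE.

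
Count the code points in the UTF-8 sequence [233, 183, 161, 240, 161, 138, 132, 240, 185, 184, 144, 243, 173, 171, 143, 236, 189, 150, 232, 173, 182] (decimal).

Byte at offset 0: 0xE9 = 11101001 → 3-byte char (#1). Advance 3.
Byte at offset 3: 0xF0 = 11110000 → 4-byte char (#2). Advance 4.
Byte at offset 7: 0xF0 = 11110000 → 4-byte char (#3). Advance 4.
Byte at offset 11: 0xF3 = 11110011 → 4-byte char (#4). Advance 4.
Byte at offset 15: 0xEC = 11101100 → 3-byte char (#5). Advance 3.
Byte at offset 18: 0xE8 = 11101000 → 3-byte char (#6). Advance 3.
Reached end at offset 21 after 6 code points.

6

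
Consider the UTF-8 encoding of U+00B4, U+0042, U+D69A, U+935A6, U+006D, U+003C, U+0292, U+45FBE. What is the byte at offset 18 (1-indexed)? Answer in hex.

0xBE

1-indexed offset 18 is 0-indexed offset 17.
U+00B4 → 2-byte form C2 B4 at offsets 0–1.
U+0042 → 1-byte form 42 at offsets 2–2.
U+D69A → 3-byte form ED 9A 9A at offsets 3–5.
U+935A6 → 4-byte form F2 93 96 A6 at offsets 6–9.
U+006D → 1-byte form 6D at offsets 10–10.
U+003C → 1-byte form 3C at offsets 11–11.
U+0292 → 2-byte form CA 92 at offsets 12–13.
U+45FBE → 4-byte form F1 85 BE BE at offsets 14–17.
Offset 17 falls in char 8's range; it's byte 4 of F1 85 BE BE = 0xBE.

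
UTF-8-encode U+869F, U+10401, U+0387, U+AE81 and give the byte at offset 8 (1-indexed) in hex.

1-indexed offset 8 is 0-indexed offset 7.
U+869F → 3-byte form E8 9A 9F at offsets 0–2.
U+10401 → 4-byte form F0 90 90 81 at offsets 3–6.
U+0387 → 2-byte form CE 87 at offsets 7–8.
Offset 7 falls in char 3's range; it's byte 1 of CE 87 = 0xCE.

0xCE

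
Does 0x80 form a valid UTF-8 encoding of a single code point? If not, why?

invalid (continuation byte with no leading byte)

Byte 0x80 = 10000000 has the form 10xxxxxx — a continuation byte — but there is no preceding leading byte.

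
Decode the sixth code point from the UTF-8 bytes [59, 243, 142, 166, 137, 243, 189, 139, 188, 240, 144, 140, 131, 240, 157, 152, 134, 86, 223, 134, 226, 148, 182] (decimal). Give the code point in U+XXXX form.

U+0056

Offset 0: leading byte 0x3B = 00111011 → 1-byte char #1 = 3B.
Offset 1: leading byte 0xF3 = 11110011 → 4-byte char #2 = F3 8E A6 89.
Offset 5: leading byte 0xF3 = 11110011 → 4-byte char #3 = F3 BD 8B BC.
Offset 9: leading byte 0xF0 = 11110000 → 4-byte char #4 = F0 90 8C 83.
Offset 13: leading byte 0xF0 = 11110000 → 4-byte char #5 = F0 9D 98 86.
Offset 17: leading byte 0x56 = 01010110 → 1-byte char #6 = 56.
Leading byte 0x56 = 01010110 matches 0xxxxxxx → 1-byte sequence.
Byte 1: 0x56 = 01010110, payload 1010110 (7 bits).
Concatenate: 1010110 = 0x56 (7 bits → U+0056).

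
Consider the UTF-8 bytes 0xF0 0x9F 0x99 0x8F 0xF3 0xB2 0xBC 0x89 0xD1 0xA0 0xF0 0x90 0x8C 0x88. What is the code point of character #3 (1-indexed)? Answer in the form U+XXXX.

Offset 0: leading byte 0xF0 = 11110000 → 4-byte char #1 = F0 9F 99 8F.
Offset 4: leading byte 0xF3 = 11110011 → 4-byte char #2 = F3 B2 BC 89.
Offset 8: leading byte 0xD1 = 11010001 → 2-byte char #3 = D1 A0.
Leading byte 0xD1 = 11010001 matches 110xxxxx → 2-byte sequence.
Byte 1: 0xD1 = 11010001, payload 10001 (5 bits).
Byte 2: 0xA0 = 10100000 (10xxxxxx ✓), payload 100000.
Concatenate: 10001100000 = 0x460 (11 bits → U+0460).

U+0460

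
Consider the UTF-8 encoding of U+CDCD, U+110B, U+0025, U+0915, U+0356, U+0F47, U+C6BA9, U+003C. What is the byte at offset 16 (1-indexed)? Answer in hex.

1-indexed offset 16 is 0-indexed offset 15.
U+CDCD → 3-byte form EC B7 8D at offsets 0–2.
U+110B → 3-byte form E1 84 8B at offsets 3–5.
U+0025 → 1-byte form 25 at offsets 6–6.
U+0915 → 3-byte form E0 A4 95 at offsets 7–9.
U+0356 → 2-byte form CD 96 at offsets 10–11.
U+0F47 → 3-byte form E0 BD 87 at offsets 12–14.
U+C6BA9 → 4-byte form F3 86 AE A9 at offsets 15–18.
Offset 15 falls in char 7's range; it's byte 1 of F3 86 AE A9 = 0xF3.

0xF3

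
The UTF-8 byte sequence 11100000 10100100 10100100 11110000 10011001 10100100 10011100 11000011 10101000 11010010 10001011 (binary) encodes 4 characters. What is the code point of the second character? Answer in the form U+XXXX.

U+1991C

Offset 0: leading byte 0xE0 = 11100000 → 3-byte char #1 = E0 A4 A4.
Offset 3: leading byte 0xF0 = 11110000 → 4-byte char #2 = F0 99 A4 9C.
Leading byte 0xF0 = 11110000 matches 11110xxx → 4-byte sequence.
Byte 1: 0xF0 = 11110000, payload 000 (3 bits).
Byte 2: 0x99 = 10011001 (10xxxxxx ✓), payload 011001.
Byte 3: 0xA4 = 10100100 (10xxxxxx ✓), payload 100100.
Byte 4: 0x9C = 10011100 (10xxxxxx ✓), payload 011100.
Concatenate: 000011001100100011100 = 0x1991C (21 bits → U+1991C).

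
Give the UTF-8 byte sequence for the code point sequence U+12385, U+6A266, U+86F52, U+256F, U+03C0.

F0 92 8E 85 F1 AA 89 A6 F2 86 BD 92 E2 95 AF CF 80

U+12385: 4-byte form → F0 92 8E 85.
U+6A266: 4-byte form → F1 AA 89 A6.
U+86F52: 4-byte form → F2 86 BD 92.
U+256F: 3-byte form → E2 95 AF.
U+03C0: 2-byte form → CF 80.
Concatenated (17 bytes): F0 92 8E 85 F1 AA 89 A6 F2 86 BD 92 E2 95 AF CF 80.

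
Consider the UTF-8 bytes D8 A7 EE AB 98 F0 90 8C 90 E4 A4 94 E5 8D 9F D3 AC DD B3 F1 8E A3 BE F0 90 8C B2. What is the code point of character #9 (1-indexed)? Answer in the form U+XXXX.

Offset 0: leading byte 0xD8 = 11011000 → 2-byte char #1 = D8 A7.
Offset 2: leading byte 0xEE = 11101110 → 3-byte char #2 = EE AB 98.
Offset 5: leading byte 0xF0 = 11110000 → 4-byte char #3 = F0 90 8C 90.
Offset 9: leading byte 0xE4 = 11100100 → 3-byte char #4 = E4 A4 94.
Offset 12: leading byte 0xE5 = 11100101 → 3-byte char #5 = E5 8D 9F.
Offset 15: leading byte 0xD3 = 11010011 → 2-byte char #6 = D3 AC.
Offset 17: leading byte 0xDD = 11011101 → 2-byte char #7 = DD B3.
Offset 19: leading byte 0xF1 = 11110001 → 4-byte char #8 = F1 8E A3 BE.
Offset 23: leading byte 0xF0 = 11110000 → 4-byte char #9 = F0 90 8C B2.
Leading byte 0xF0 = 11110000 matches 11110xxx → 4-byte sequence.
Byte 1: 0xF0 = 11110000, payload 000 (3 bits).
Byte 2: 0x90 = 10010000 (10xxxxxx ✓), payload 010000.
Byte 3: 0x8C = 10001100 (10xxxxxx ✓), payload 001100.
Byte 4: 0xB2 = 10110010 (10xxxxxx ✓), payload 110010.
Concatenate: 000010000001100110010 = 0x10332 (21 bits → U+10332).

U+10332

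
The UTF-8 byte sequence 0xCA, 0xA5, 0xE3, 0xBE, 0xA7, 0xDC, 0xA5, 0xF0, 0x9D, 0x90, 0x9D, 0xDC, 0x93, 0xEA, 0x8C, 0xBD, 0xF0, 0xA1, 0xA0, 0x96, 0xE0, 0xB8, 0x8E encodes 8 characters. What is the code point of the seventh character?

U+21816

Offset 0: leading byte 0xCA = 11001010 → 2-byte char #1 = CA A5.
Offset 2: leading byte 0xE3 = 11100011 → 3-byte char #2 = E3 BE A7.
Offset 5: leading byte 0xDC = 11011100 → 2-byte char #3 = DC A5.
Offset 7: leading byte 0xF0 = 11110000 → 4-byte char #4 = F0 9D 90 9D.
Offset 11: leading byte 0xDC = 11011100 → 2-byte char #5 = DC 93.
Offset 13: leading byte 0xEA = 11101010 → 3-byte char #6 = EA 8C BD.
Offset 16: leading byte 0xF0 = 11110000 → 4-byte char #7 = F0 A1 A0 96.
Leading byte 0xF0 = 11110000 matches 11110xxx → 4-byte sequence.
Byte 1: 0xF0 = 11110000, payload 000 (3 bits).
Byte 2: 0xA1 = 10100001 (10xxxxxx ✓), payload 100001.
Byte 3: 0xA0 = 10100000 (10xxxxxx ✓), payload 100000.
Byte 4: 0x96 = 10010110 (10xxxxxx ✓), payload 010110.
Concatenate: 000100001100000010110 = 0x21816 (21 bits → U+21816).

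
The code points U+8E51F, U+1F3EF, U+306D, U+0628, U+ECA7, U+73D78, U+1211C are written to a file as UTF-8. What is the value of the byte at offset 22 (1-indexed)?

0x92

1-indexed offset 22 is 0-indexed offset 21.
U+8E51F → 4-byte form F2 8E 94 9F at offsets 0–3.
U+1F3EF → 4-byte form F0 9F 8F AF at offsets 4–7.
U+306D → 3-byte form E3 81 AD at offsets 8–10.
U+0628 → 2-byte form D8 A8 at offsets 11–12.
U+ECA7 → 3-byte form EE B2 A7 at offsets 13–15.
U+73D78 → 4-byte form F1 B3 B5 B8 at offsets 16–19.
U+1211C → 4-byte form F0 92 84 9C at offsets 20–23.
Offset 21 falls in char 7's range; it's byte 2 of F0 92 84 9C = 0x92.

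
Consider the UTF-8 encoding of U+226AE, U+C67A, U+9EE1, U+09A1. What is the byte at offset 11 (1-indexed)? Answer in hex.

0xE0

1-indexed offset 11 is 0-indexed offset 10.
U+226AE → 4-byte form F0 A2 9A AE at offsets 0–3.
U+C67A → 3-byte form EC 99 BA at offsets 4–6.
U+9EE1 → 3-byte form E9 BB A1 at offsets 7–9.
U+09A1 → 3-byte form E0 A6 A1 at offsets 10–12.
Offset 10 falls in char 4's range; it's byte 1 of E0 A6 A1 = 0xE0.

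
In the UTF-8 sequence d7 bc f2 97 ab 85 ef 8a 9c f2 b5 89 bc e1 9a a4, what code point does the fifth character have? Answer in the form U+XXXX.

Offset 0: leading byte 0xD7 = 11010111 → 2-byte char #1 = D7 BC.
Offset 2: leading byte 0xF2 = 11110010 → 4-byte char #2 = F2 97 AB 85.
Offset 6: leading byte 0xEF = 11101111 → 3-byte char #3 = EF 8A 9C.
Offset 9: leading byte 0xF2 = 11110010 → 4-byte char #4 = F2 B5 89 BC.
Offset 13: leading byte 0xE1 = 11100001 → 3-byte char #5 = E1 9A A4.
Leading byte 0xE1 = 11100001 matches 1110xxxx → 3-byte sequence.
Byte 1: 0xE1 = 11100001, payload 0001 (4 bits).
Byte 2: 0x9A = 10011010 (10xxxxxx ✓), payload 011010.
Byte 3: 0xA4 = 10100100 (10xxxxxx ✓), payload 100100.
Concatenate: 0001011010100100 = 0x16A4 (16 bits → U+16A4).

U+16A4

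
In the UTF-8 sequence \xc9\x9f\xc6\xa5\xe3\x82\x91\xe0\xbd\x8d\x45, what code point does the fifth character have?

U+0045

Offset 0: leading byte 0xC9 = 11001001 → 2-byte char #1 = C9 9F.
Offset 2: leading byte 0xC6 = 11000110 → 2-byte char #2 = C6 A5.
Offset 4: leading byte 0xE3 = 11100011 → 3-byte char #3 = E3 82 91.
Offset 7: leading byte 0xE0 = 11100000 → 3-byte char #4 = E0 BD 8D.
Offset 10: leading byte 0x45 = 01000101 → 1-byte char #5 = 45.
Leading byte 0x45 = 01000101 matches 0xxxxxxx → 1-byte sequence.
Byte 1: 0x45 = 01000101, payload 1000101 (7 bits).
Concatenate: 1000101 = 0x45 (7 bits → U+0045).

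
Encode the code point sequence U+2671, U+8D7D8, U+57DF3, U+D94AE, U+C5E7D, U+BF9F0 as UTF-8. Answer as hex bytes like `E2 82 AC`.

E2 99 B1 F2 8D 9F 98 F1 97 B7 B3 F3 99 92 AE F3 85 B9 BD F2 BF A7 B0

U+2671: 3-byte form → E2 99 B1.
U+8D7D8: 4-byte form → F2 8D 9F 98.
U+57DF3: 4-byte form → F1 97 B7 B3.
U+D94AE: 4-byte form → F3 99 92 AE.
U+C5E7D: 4-byte form → F3 85 B9 BD.
U+BF9F0: 4-byte form → F2 BF A7 B0.
Concatenated (23 bytes): E2 99 B1 F2 8D 9F 98 F1 97 B7 B3 F3 99 92 AE F3 85 B9 BD F2 BF A7 B0.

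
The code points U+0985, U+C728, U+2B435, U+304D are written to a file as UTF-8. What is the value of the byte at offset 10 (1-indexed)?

0xB5

1-indexed offset 10 is 0-indexed offset 9.
U+0985 → 3-byte form E0 A6 85 at offsets 0–2.
U+C728 → 3-byte form EC 9C A8 at offsets 3–5.
U+2B435 → 4-byte form F0 AB 90 B5 at offsets 6–9.
Offset 9 falls in char 3's range; it's byte 4 of F0 AB 90 B5 = 0xB5.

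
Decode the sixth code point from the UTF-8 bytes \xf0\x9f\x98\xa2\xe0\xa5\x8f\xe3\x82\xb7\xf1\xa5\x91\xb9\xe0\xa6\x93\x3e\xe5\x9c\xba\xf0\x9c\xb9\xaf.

Offset 0: leading byte 0xF0 = 11110000 → 4-byte char #1 = F0 9F 98 A2.
Offset 4: leading byte 0xE0 = 11100000 → 3-byte char #2 = E0 A5 8F.
Offset 7: leading byte 0xE3 = 11100011 → 3-byte char #3 = E3 82 B7.
Offset 10: leading byte 0xF1 = 11110001 → 4-byte char #4 = F1 A5 91 B9.
Offset 14: leading byte 0xE0 = 11100000 → 3-byte char #5 = E0 A6 93.
Offset 17: leading byte 0x3E = 00111110 → 1-byte char #6 = 3E.
Leading byte 0x3E = 00111110 matches 0xxxxxxx → 1-byte sequence.
Byte 1: 0x3E = 00111110, payload 0111110 (7 bits).
Concatenate: 0111110 = 0x3E (7 bits → U+003E).

U+003E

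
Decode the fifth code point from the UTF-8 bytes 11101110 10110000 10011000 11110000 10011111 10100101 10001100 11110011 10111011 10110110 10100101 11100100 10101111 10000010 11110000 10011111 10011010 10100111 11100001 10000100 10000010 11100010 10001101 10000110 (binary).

U+1F6A7

Offset 0: leading byte 0xEE = 11101110 → 3-byte char #1 = EE B0 98.
Offset 3: leading byte 0xF0 = 11110000 → 4-byte char #2 = F0 9F A5 8C.
Offset 7: leading byte 0xF3 = 11110011 → 4-byte char #3 = F3 BB B6 A5.
Offset 11: leading byte 0xE4 = 11100100 → 3-byte char #4 = E4 AF 82.
Offset 14: leading byte 0xF0 = 11110000 → 4-byte char #5 = F0 9F 9A A7.
Leading byte 0xF0 = 11110000 matches 11110xxx → 4-byte sequence.
Byte 1: 0xF0 = 11110000, payload 000 (3 bits).
Byte 2: 0x9F = 10011111 (10xxxxxx ✓), payload 011111.
Byte 3: 0x9A = 10011010 (10xxxxxx ✓), payload 011010.
Byte 4: 0xA7 = 10100111 (10xxxxxx ✓), payload 100111.
Concatenate: 000011111011010100111 = 0x1F6A7 (21 bits → U+1F6A7).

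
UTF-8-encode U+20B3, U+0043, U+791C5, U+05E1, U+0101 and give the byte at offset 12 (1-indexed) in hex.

0x81

1-indexed offset 12 is 0-indexed offset 11.
U+20B3 → 3-byte form E2 82 B3 at offsets 0–2.
U+0043 → 1-byte form 43 at offsets 3–3.
U+791C5 → 4-byte form F1 B9 87 85 at offsets 4–7.
U+05E1 → 2-byte form D7 A1 at offsets 8–9.
U+0101 → 2-byte form C4 81 at offsets 10–11.
Offset 11 falls in char 5's range; it's byte 2 of C4 81 = 0x81.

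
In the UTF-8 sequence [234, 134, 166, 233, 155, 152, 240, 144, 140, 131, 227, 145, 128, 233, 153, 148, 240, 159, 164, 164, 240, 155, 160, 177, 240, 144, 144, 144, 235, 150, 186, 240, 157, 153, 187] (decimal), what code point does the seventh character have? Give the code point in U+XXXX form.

U+1B831

Offset 0: leading byte 0xEA = 11101010 → 3-byte char #1 = EA 86 A6.
Offset 3: leading byte 0xE9 = 11101001 → 3-byte char #2 = E9 9B 98.
Offset 6: leading byte 0xF0 = 11110000 → 4-byte char #3 = F0 90 8C 83.
Offset 10: leading byte 0xE3 = 11100011 → 3-byte char #4 = E3 91 80.
Offset 13: leading byte 0xE9 = 11101001 → 3-byte char #5 = E9 99 94.
Offset 16: leading byte 0xF0 = 11110000 → 4-byte char #6 = F0 9F A4 A4.
Offset 20: leading byte 0xF0 = 11110000 → 4-byte char #7 = F0 9B A0 B1.
Leading byte 0xF0 = 11110000 matches 11110xxx → 4-byte sequence.
Byte 1: 0xF0 = 11110000, payload 000 (3 bits).
Byte 2: 0x9B = 10011011 (10xxxxxx ✓), payload 011011.
Byte 3: 0xA0 = 10100000 (10xxxxxx ✓), payload 100000.
Byte 4: 0xB1 = 10110001 (10xxxxxx ✓), payload 110001.
Concatenate: 000011011100000110001 = 0x1B831 (21 bits → U+1B831).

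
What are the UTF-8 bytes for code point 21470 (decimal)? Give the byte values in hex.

E5 8F 9E

U+53DE = 0x53DE = 21470 decimal. In range U+0800–U+FFFF → 3-byte form: 1110xxxx 10xxxxxx 10xxxxxx.
Binary (16 bits): 0101001111011110.
Split 4+6+6: 0101 | 001111 | 011110.
Byte 1: 11100101 = 0xE5.
Byte 2: 10001111 = 0x8F.
Byte 3: 10011110 = 0x9E.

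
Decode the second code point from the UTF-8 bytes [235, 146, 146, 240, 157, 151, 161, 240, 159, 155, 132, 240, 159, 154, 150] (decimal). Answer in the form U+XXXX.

Offset 0: leading byte 0xEB = 11101011 → 3-byte char #1 = EB 92 92.
Offset 3: leading byte 0xF0 = 11110000 → 4-byte char #2 = F0 9D 97 A1.
Leading byte 0xF0 = 11110000 matches 11110xxx → 4-byte sequence.
Byte 1: 0xF0 = 11110000, payload 000 (3 bits).
Byte 2: 0x9D = 10011101 (10xxxxxx ✓), payload 011101.
Byte 3: 0x97 = 10010111 (10xxxxxx ✓), payload 010111.
Byte 4: 0xA1 = 10100001 (10xxxxxx ✓), payload 100001.
Concatenate: 000011101010111100001 = 0x1D5E1 (21 bits → U+1D5E1).

U+1D5E1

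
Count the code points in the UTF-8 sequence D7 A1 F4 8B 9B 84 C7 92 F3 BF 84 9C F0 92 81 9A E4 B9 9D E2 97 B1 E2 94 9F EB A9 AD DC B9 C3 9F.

11

Byte at offset 0: 0xD7 = 11010111 → 2-byte char (#1). Advance 2.
Byte at offset 2: 0xF4 = 11110100 → 4-byte char (#2). Advance 4.
Byte at offset 6: 0xC7 = 11000111 → 2-byte char (#3). Advance 2.
Byte at offset 8: 0xF3 = 11110011 → 4-byte char (#4). Advance 4.
Byte at offset 12: 0xF0 = 11110000 → 4-byte char (#5). Advance 4.
Byte at offset 16: 0xE4 = 11100100 → 3-byte char (#6). Advance 3.
Byte at offset 19: 0xE2 = 11100010 → 3-byte char (#7). Advance 3.
Byte at offset 22: 0xE2 = 11100010 → 3-byte char (#8). Advance 3.
Byte at offset 25: 0xEB = 11101011 → 3-byte char (#9). Advance 3.
Byte at offset 28: 0xDC = 11011100 → 2-byte char (#10). Advance 2.
Byte at offset 30: 0xC3 = 11000011 → 2-byte char (#11). Advance 2.
Reached end at offset 32 after 11 code points.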